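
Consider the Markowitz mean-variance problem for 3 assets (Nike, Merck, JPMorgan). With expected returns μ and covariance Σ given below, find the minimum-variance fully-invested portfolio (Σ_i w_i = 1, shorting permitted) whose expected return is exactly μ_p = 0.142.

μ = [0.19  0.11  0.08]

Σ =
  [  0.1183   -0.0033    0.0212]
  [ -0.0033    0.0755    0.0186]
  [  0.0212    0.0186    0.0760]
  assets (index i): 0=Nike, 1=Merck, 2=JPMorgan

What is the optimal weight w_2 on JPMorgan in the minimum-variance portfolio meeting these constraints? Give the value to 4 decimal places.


0.1171

p=Σ⁻¹μ = [1.6028  1.4662  0.2467]
q=Σ⁻¹𝟙 = [7.2857  11.5170  8.3069]
a=μᵀp=0.485549  b=𝟙ᵀp=3.315709  c=𝟙ᵀq=27.109643  D=ac−b²=2.169136
λ₁=(c·0.142−b)/D = (27.109643·0.142−3.315709)/2.169136 = 0.246116
λ₂=(a−b·0.142)/D = (0.485549−3.315709·0.142)/2.169136 = 0.006785
w* = 0.246116·p + 0.006785·q:
  w_0 = 0.246116·1.6028 + 0.006785·7.2857 = 0.4439  (Nike)
  w_1 = 0.246116·1.4662 + 0.006785·11.5170 = 0.4390  (Merck)
  w_2 = 0.246116·0.2467 + 0.006785·8.3069 = 0.1171  (JPMorgan)
Σw_i=1.0000  μᵀw=0.1420
σ²=wᵀΣw=λ₁·μ_p+λ₂ = 0.246116·0.142 + 0.006785 = 0.041734 ≈ 0.0417


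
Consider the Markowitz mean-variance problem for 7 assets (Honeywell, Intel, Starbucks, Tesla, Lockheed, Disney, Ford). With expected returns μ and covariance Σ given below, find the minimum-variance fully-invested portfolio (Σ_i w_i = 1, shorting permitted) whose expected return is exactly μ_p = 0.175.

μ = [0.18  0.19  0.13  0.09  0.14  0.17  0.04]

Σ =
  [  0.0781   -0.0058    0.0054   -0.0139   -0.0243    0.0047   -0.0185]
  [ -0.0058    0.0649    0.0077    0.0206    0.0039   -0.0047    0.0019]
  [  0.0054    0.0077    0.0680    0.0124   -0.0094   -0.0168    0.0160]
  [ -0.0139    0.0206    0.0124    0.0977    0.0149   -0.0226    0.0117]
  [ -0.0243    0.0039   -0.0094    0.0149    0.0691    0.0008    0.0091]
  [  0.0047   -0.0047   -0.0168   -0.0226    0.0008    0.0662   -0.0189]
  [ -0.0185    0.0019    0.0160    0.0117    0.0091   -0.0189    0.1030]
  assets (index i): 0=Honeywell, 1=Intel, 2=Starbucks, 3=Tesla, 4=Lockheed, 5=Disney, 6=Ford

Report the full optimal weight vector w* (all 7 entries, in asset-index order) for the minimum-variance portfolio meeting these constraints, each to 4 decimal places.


x=Σ⁻¹μ = [3.4429  2.7622  2.2785  0.7954  3.0593  3.5893  0.8998]
y=Σ⁻¹𝟙 = [22.0206  12.6117  15.6194  10.0664  19.4835  25.2494  12.7733]
a=μᵀx=2.586815  b=𝟙ᵀx=16.827459  c=𝟙ᵀy=117.824347  D=ac−b²=21.626371
λ₁=(c·0.175−b)/D = (117.824347·0.175−16.827459)/21.626371 = 0.175332
λ₂=(a−b·0.175)/D = (2.586815−16.827459·0.175)/21.626371 = -0.016553
w* = 0.175332·x + -0.016553·y:
  w_0 = 0.175332·3.4429 + -0.016553·22.0206 = 0.2391  (Honeywell)
  w_1 = 0.175332·2.7622 + -0.016553·12.6117 = 0.2755  (Intel)
  w_2 = 0.175332·2.2785 + -0.016553·15.6194 = 0.1409  (Starbucks)
  w_3 = 0.175332·0.7954 + -0.016553·10.0664 = -0.0272  (Tesla)
  w_4 = 0.175332·3.0593 + -0.016553·19.4835 = 0.2139  (Lockheed)
  w_5 = 0.175332·3.5893 + -0.016553·25.2494 = 0.2114  (Disney)
  w_6 = 0.175332·0.8998 + -0.016553·12.7733 = -0.0537  (Ford)
Σw_i=1.0000  μᵀw=0.1750
σ²=wᵀΣw=λ₁·μ_p+λ₂ = 0.175332·0.175 + -0.016553 = 0.014130 ≈ 0.0141

0.2391  0.2755  0.1409  -0.0272  0.2139  0.2114  -0.0537


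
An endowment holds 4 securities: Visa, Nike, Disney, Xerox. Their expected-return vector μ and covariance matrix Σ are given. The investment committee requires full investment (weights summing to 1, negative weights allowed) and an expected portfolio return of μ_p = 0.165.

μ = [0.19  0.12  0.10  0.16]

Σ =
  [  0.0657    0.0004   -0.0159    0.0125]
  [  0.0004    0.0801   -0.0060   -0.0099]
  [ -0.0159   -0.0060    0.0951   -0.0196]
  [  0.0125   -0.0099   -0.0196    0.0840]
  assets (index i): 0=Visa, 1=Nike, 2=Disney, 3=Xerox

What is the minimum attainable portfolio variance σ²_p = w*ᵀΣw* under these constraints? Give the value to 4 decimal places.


0.0256

x=Σ⁻¹μ = [2.9782  1.9117  2.1197  2.1815]
y=Σ⁻¹𝟙 = [16.4162  15.6055  17.4109  15.3636]
a=μᵀx=1.356263  b=𝟙ᵀx=9.191014  c=𝟙ᵀy=64.796257  D=ac−b²=3.406033
λ₁=(c·0.165−b)/D = (64.796257·0.165−9.191014)/3.406033 = 0.440503
λ₂=(a−b·0.165)/D = (1.356263−9.191014·0.165)/3.406033 = -0.047050
w* = 0.440503·x + -0.047050·y:
  w_0 = 0.440503·2.9782 + -0.047050·16.4162 = 0.5395  (Visa)
  w_1 = 0.440503·1.9117 + -0.047050·15.6055 = 0.1078  (Nike)
  w_2 = 0.440503·2.1197 + -0.047050·17.4109 = 0.1145  (Disney)
  w_3 = 0.440503·2.1815 + -0.047050·15.3636 = 0.2381  (Xerox)
Σw_i=1.0000  μᵀw=0.1650
σ²=wᵀΣw=λ₁·μ_p+λ₂ = 0.440503·0.165 + -0.047050 = 0.025633 ≈ 0.0256


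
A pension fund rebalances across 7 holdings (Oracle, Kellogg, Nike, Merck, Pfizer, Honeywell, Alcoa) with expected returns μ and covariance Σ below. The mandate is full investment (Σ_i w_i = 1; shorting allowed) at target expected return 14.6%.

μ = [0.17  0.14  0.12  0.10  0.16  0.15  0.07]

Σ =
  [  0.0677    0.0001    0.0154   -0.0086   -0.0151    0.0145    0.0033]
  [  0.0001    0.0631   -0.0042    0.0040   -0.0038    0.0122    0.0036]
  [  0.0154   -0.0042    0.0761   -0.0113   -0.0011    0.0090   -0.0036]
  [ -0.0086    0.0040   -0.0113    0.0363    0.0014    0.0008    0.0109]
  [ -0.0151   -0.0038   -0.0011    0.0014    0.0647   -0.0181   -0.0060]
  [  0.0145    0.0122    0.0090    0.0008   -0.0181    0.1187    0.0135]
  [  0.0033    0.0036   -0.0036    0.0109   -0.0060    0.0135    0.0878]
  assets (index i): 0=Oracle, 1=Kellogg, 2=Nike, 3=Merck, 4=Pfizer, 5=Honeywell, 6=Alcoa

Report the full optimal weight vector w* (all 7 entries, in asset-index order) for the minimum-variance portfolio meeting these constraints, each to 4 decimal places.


0.2493  0.1477  0.0741  0.1898  0.2739  0.0835  -0.0183

g=Σ⁻¹μ = [3.1747  2.0919  1.5125  3.4930  3.6056  1.0375  0.3074]
h=Σ⁻¹𝟙 = [18.8348  14.5904  14.8358  31.8026  22.6057  5.8924  7.3823]
a=μᵀg=2.117410  b=𝟙ᵀg=15.222670  c=𝟙ᵀh=115.944051  D=ac−b²=13.771385
λ₁=(c·0.146−b)/D = (115.944051·0.146−15.222670)/13.771385 = 0.123819
λ₂=(a−b·0.146)/D = (2.117410−15.222670·0.146)/13.771385 = -0.007632
w* = 0.123819·g + -0.007632·h:
  w_0 = 0.123819·3.1747 + -0.007632·18.8348 = 0.2493  (Oracle)
  w_1 = 0.123819·2.0919 + -0.007632·14.5904 = 0.1477  (Kellogg)
  w_2 = 0.123819·1.5125 + -0.007632·14.8358 = 0.0741  (Nike)
  w_3 = 0.123819·3.4930 + -0.007632·31.8026 = 0.1898  (Merck)
  w_4 = 0.123819·3.6056 + -0.007632·22.6057 = 0.2739  (Pfizer)
  w_5 = 0.123819·1.0375 + -0.007632·5.8924 = 0.0835  (Honeywell)
  w_6 = 0.123819·0.3074 + -0.007632·7.3823 = -0.0183  (Alcoa)
Σw_i=1.0000  μᵀw=0.1460
σ²=wᵀΣw=λ₁·μ_p+λ₂ = 0.123819·0.146 + -0.007632 = 0.010446 ≈ 0.0104


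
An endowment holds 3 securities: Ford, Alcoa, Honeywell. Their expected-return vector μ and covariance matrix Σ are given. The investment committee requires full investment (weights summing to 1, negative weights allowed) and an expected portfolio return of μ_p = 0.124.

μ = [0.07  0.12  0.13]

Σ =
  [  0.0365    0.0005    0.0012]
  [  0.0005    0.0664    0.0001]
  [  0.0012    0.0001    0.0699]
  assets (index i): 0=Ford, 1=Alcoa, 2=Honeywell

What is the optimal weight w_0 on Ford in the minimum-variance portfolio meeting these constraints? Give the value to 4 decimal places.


0.0236

g=Σ⁻¹μ = [1.8333  1.7907  1.8258]
h=Σ⁻¹𝟙 = [26.7394  14.8381  13.8259]
a=μᵀg=0.580558  b=𝟙ᵀg=5.449694  c=𝟙ᵀh=55.403395  D=ac−b²=2.465736
λ₁=(c·0.124−b)/D = (55.403395·0.124−5.449694)/2.465736 = 0.576026
λ₂=(a−b·0.124)/D = (0.580558−5.449694·0.124)/2.465736 = -0.038611
w* = 0.576026·g + -0.038611·h:
  w_0 = 0.576026·1.8333 + -0.038611·26.7394 = 0.0236  (Ford)
  w_1 = 0.576026·1.7907 + -0.038611·14.8381 = 0.4586  (Alcoa)
  w_2 = 0.576026·1.8258 + -0.038611·13.8259 = 0.5179  (Honeywell)
Σw_i=1.0000  μᵀw=0.1240
σ²=wᵀΣw=λ₁·μ_p+λ₂ = 0.576026·0.124 + -0.038611 = 0.032816 ≈ 0.0328


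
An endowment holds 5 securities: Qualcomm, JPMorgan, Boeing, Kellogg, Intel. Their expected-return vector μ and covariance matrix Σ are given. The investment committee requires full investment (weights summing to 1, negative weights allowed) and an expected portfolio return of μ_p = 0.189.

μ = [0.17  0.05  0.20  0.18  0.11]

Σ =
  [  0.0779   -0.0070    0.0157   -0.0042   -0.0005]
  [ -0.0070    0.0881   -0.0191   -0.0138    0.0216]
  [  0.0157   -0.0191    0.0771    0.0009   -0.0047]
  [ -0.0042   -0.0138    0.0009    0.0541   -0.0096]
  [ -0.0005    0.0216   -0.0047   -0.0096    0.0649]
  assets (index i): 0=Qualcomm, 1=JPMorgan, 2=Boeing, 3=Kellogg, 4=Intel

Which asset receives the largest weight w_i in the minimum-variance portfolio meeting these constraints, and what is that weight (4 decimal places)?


p=Σ⁻¹μ = [2.0232  1.4502  2.6166  4.1716  2.0344]
q=Σ⁻¹𝟙 = [12.7574  15.9680  14.9464  25.9819  15.1178]
a=μᵀp=1.914465  b=𝟙ᵀp=12.296129  c=𝟙ᵀq=84.771464  D=ac−b²=11.097206
λ₁=(c·0.189−b)/D = (84.771464·0.189−12.296129)/11.097206 = 0.335731
λ₂=(a−b·0.189)/D = (1.914465−12.296129·0.189)/11.097206 = -0.036901
w* = 0.335731·p + -0.036901·q:
  w_0 = 0.335731·2.0232 + -0.036901·12.7574 = 0.2085  (Qualcomm)
  w_1 = 0.335731·1.4502 + -0.036901·15.9680 = -0.1024  (JPMorgan)
  w_2 = 0.335731·2.6166 + -0.036901·14.9464 = 0.3269  (Boeing)
  w_3 = 0.335731·4.1716 + -0.036901·25.9819 = 0.4418  (Kellogg)
  w_4 = 0.335731·2.0344 + -0.036901·15.1178 = 0.1251  (Intel)
Σw_i=1.0000  μᵀw=0.1890
σ²=wᵀΣw=λ₁·μ_p+λ₂ = 0.335731·0.189 + -0.036901 = 0.026552 ≈ 0.0266

Kellogg (0.4418)


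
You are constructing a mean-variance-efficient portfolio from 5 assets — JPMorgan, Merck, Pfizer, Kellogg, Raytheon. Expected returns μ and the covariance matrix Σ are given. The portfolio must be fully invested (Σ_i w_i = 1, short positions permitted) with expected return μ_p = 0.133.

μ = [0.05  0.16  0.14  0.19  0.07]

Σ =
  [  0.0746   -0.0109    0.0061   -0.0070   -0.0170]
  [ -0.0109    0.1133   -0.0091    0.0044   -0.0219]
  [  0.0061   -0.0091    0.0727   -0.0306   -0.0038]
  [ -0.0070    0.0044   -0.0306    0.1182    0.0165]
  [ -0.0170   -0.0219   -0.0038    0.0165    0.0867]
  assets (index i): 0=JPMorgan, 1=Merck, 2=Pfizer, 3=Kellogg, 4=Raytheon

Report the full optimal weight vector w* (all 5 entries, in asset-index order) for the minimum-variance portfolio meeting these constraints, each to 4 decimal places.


p=Σ⁻¹μ = [1.1919  1.9262  3.0694  2.2281  1.2381]
q=Σ⁻¹𝟙 = [19.1569  15.2525  19.9107  11.6982  17.7894]
a=μᵀp=1.307500  b=𝟙ᵀp=9.653661  c=𝟙ᵀq=83.807680  D=ac−b²=16.385340
λ₁=(c·0.133−b)/D = (83.807680·0.133−9.653661)/16.385340 = 0.091103
λ₂=(a−b·0.133)/D = (1.307500−9.653661·0.133)/16.385340 = 0.001438
w* = 0.091103·p + 0.001438·q:
  w_0 = 0.091103·1.1919 + 0.001438·19.1569 = 0.1361  (JPMorgan)
  w_1 = 0.091103·1.9262 + 0.001438·15.2525 = 0.1974  (Merck)
  w_2 = 0.091103·3.0694 + 0.001438·19.9107 = 0.3083  (Pfizer)
  w_3 = 0.091103·2.2281 + 0.001438·11.6982 = 0.2198  (Kellogg)
  w_4 = 0.091103·1.2381 + 0.001438·17.7894 = 0.1384  (Raytheon)
Σw_i=1.0000  μᵀw=0.1330
σ²=wᵀΣw=λ₁·μ_p+λ₂ = 0.091103·0.133 + 0.001438 = 0.013555 ≈ 0.0136

0.1361  0.1974  0.3083  0.2198  0.1384


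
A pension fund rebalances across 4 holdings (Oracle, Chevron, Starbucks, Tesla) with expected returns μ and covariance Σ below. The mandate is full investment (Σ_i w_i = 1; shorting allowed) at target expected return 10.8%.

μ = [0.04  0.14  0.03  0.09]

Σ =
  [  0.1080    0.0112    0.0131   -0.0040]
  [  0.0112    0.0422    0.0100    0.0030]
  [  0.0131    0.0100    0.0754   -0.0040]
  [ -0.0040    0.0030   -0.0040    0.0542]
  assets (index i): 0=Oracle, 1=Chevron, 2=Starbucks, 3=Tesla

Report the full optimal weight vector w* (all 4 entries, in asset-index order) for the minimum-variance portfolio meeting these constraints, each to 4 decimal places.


x=Σ⁻¹μ = [0.0914  3.1776  0.0398  1.4943]
y=Σ⁻¹𝟙 = [6.7873  18.0307  10.6863  18.7417]
a=μᵀx=0.584204  b=𝟙ᵀx=4.803131  c=𝟙ᵀy=54.246034  D=ac−b²=8.620699
λ₁=(c·0.108−b)/D = (54.246034·0.108−4.803131)/8.620699 = 0.122431
λ₂=(a−b·0.108)/D = (0.584204−4.803131·0.108)/8.620699 = 0.007594
w* = 0.122431·x + 0.007594·y:
  w_0 = 0.122431·0.0914 + 0.007594·6.7873 = 0.0627  (Oracle)
  w_1 = 0.122431·3.1776 + 0.007594·18.0307 = 0.5260  (Chevron)
  w_2 = 0.122431·0.0398 + 0.007594·10.6863 = 0.0860  (Starbucks)
  w_3 = 0.122431·1.4943 + 0.007594·18.7417 = 0.3253  (Tesla)
Σw_i=1.0000  μᵀw=0.1080
σ²=wᵀΣw=λ₁·μ_p+λ₂ = 0.122431·0.108 + 0.007594 = 0.020817 ≈ 0.0208

0.0627  0.5260  0.0860  0.3253


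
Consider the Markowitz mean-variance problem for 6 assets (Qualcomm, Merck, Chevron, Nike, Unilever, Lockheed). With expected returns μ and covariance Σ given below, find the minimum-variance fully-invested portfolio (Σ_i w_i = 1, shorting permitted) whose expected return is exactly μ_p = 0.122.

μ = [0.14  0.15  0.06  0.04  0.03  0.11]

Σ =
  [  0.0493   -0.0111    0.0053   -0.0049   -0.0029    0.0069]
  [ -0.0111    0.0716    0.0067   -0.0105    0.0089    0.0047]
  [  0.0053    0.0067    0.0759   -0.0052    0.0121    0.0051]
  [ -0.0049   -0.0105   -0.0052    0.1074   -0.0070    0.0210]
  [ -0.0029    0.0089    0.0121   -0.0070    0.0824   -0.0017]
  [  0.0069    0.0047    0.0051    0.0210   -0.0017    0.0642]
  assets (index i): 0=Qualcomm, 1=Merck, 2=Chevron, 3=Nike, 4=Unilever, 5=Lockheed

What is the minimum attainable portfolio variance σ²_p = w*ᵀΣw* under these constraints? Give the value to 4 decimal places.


g=Σ⁻¹μ = [3.3359  2.5865  0.2707  0.6207  0.2346  0.9472]
h=Σ⁻¹𝟙 = [23.8777  16.7086  8.5608  11.6880  11.0637  7.5765]
a=μᵀg=1.007304  b=𝟙ᵀg=7.995663  c=𝟙ᵀh=79.475370  D=ac−b²=16.125242
λ₁=(c·0.122−b)/D = (79.475370·0.122−7.995663)/16.125242 = 0.105445
λ₂=(a−b·0.122)/D = (1.007304−7.995663·0.122)/16.125242 = 0.001974
w* = 0.105445·g + 0.001974·h:
  w_0 = 0.105445·3.3359 + 0.001974·23.8777 = 0.3989  (Qualcomm)
  w_1 = 0.105445·2.5865 + 0.001974·16.7086 = 0.3057  (Merck)
  w_2 = 0.105445·0.2707 + 0.001974·8.5608 = 0.0454  (Chevron)
  w_3 = 0.105445·0.6207 + 0.001974·11.6880 = 0.0885  (Nike)
  w_4 = 0.105445·0.2346 + 0.001974·11.0637 = 0.0466  (Unilever)
  w_5 = 0.105445·0.9472 + 0.001974·7.5765 = 0.1148  (Lockheed)
Σw_i=1.0000  μᵀw=0.1220
σ²=wᵀΣw=λ₁·μ_p+λ₂ = 0.105445·0.122 + 0.001974 = 0.014838 ≈ 0.0148

0.0148


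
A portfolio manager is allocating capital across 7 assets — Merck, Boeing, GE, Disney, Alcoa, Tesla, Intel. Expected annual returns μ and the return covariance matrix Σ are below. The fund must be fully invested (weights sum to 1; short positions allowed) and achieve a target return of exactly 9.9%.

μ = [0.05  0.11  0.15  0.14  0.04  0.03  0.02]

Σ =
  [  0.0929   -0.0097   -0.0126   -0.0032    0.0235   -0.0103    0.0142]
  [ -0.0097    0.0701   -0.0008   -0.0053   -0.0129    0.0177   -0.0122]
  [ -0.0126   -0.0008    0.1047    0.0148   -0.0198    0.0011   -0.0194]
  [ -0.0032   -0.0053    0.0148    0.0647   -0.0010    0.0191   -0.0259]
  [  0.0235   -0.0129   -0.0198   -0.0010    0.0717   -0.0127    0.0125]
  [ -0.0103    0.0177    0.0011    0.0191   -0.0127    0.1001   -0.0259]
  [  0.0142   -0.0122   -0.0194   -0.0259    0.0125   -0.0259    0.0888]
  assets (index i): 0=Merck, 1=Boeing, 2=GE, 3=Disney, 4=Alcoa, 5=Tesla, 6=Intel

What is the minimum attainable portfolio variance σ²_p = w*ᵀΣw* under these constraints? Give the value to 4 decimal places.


p=Σ⁻¹μ = [0.6138  2.3151  1.6024  2.6135  0.9956  -0.0755  1.3953]
q=Σ⁻¹𝟙 = [9.1575  21.5847  15.3492  20.2781  17.3489  11.1916  22.8522]
a=μᵀp=0.957070  b=𝟙ᵀp=9.460270  c=𝟙ᵀq=117.762347  D=ac−b²=23.210055
λ₁=(c·0.099−b)/D = (117.762347·0.099−9.460270)/23.210055 = 0.094709
λ₂=(a−b·0.099)/D = (0.957070−9.460270·0.099)/23.210055 = 0.000883
w* = 0.094709·p + 0.000883·q:
  w_0 = 0.094709·0.6138 + 0.000883·9.1575 = 0.0662  (Merck)
  w_1 = 0.094709·2.3151 + 0.000883·21.5847 = 0.2383  (Boeing)
  w_2 = 0.094709·1.6024 + 0.000883·15.3492 = 0.1653  (GE)
  w_3 = 0.094709·2.6135 + 0.000883·20.2781 = 0.2654  (Disney)
  w_4 = 0.094709·0.9956 + 0.000883·17.3489 = 0.1096  (Alcoa)
  w_5 = 0.094709·-0.0755 + 0.000883·11.1916 = 0.0027  (Tesla)
  w_6 = 0.094709·1.3953 + 0.000883·22.8522 = 0.1523  (Intel)
Σw_i=1.0000  μᵀw=0.0990
σ²=wᵀΣw=λ₁·μ_p+λ₂ = 0.094709·0.099 + 0.000883 = 0.010260 ≈ 0.0103

0.0103


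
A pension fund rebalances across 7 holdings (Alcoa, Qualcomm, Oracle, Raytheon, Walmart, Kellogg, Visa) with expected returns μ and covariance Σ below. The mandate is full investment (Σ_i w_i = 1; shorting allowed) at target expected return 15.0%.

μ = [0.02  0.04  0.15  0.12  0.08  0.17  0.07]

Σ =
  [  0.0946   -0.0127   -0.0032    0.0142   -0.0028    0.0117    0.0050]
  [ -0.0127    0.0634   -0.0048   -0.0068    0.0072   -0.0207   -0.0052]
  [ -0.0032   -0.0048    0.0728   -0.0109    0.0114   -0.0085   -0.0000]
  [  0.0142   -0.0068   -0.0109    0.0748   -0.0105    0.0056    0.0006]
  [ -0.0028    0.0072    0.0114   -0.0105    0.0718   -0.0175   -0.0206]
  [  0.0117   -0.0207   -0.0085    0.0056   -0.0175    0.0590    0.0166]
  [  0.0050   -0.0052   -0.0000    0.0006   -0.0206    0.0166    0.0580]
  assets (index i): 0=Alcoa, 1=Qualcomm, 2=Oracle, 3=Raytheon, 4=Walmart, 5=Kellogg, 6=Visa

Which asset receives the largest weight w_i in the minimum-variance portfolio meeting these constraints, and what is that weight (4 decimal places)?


u=Σ⁻¹μ = [-0.2406  2.2539  2.7015  2.2141  2.0764  4.2540  0.9268]
v=Σ⁻¹𝟙 = [8.5812  28.8147  18.3001  18.0766  23.4120  27.8043  19.2555]
a=μᵀu=1.710426  b=𝟙ᵀu=14.185995  c=𝟙ᵀv=144.244483  D=ac−b²=45.477037
λ₁=(c·0.150−b)/D = (144.244483·0.150−14.185995)/45.477037 = 0.163834
λ₂=(a−b·0.150)/D = (1.710426−14.185995·0.150)/45.477037 = -0.009180
w* = 0.163834·u + -0.009180·v:
  w_0 = 0.163834·-0.2406 + -0.009180·8.5812 = -0.1182  (Alcoa)
  w_1 = 0.163834·2.2539 + -0.009180·28.8147 = 0.1047  (Qualcomm)
  w_2 = 0.163834·2.7015 + -0.009180·18.3001 = 0.2746  (Oracle)
  w_3 = 0.163834·2.2141 + -0.009180·18.0766 = 0.1968  (Raytheon)
  w_4 = 0.163834·2.0764 + -0.009180·23.4120 = 0.1253  (Walmart)
  w_5 = 0.163834·4.2540 + -0.009180·27.8043 = 0.4417  (Kellogg)
  w_6 = 0.163834·0.9268 + -0.009180·19.2555 = -0.0249  (Visa)
Σw_i=1.0000  μᵀw=0.1500
σ²=wᵀΣw=λ₁·μ_p+λ₂ = 0.163834·0.150 + -0.009180 = 0.015395 ≈ 0.0154

Kellogg (0.4417)


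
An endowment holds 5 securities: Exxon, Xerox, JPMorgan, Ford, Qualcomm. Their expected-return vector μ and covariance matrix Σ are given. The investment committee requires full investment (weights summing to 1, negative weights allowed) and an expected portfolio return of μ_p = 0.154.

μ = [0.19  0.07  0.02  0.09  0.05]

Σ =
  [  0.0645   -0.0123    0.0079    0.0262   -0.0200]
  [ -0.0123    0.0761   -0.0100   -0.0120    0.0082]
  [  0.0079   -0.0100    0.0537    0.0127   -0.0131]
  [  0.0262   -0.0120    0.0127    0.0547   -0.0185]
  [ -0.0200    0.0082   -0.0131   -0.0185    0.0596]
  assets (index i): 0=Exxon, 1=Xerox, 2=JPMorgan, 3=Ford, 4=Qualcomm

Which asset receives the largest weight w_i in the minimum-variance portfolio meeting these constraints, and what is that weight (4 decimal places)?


u=Σ⁻¹μ = [3.4650  1.4507  0.4448  0.9421  2.1923]
v=Σ⁻¹𝟙 = [18.2814  18.6838  22.5387  18.9343  31.1739]
a=μᵀu=0.963196  b=𝟙ᵀu=8.494895  c=𝟙ᵀv=109.612074  D=ac−b²=33.414647
λ₁=(c·0.154−b)/D = (109.612074·0.154−8.494895)/33.414647 = 0.250949
λ₂=(a−b·0.154)/D = (0.963196−8.494895·0.154)/33.414647 = -0.010325
w* = 0.250949·u + -0.010325·v:
  w_0 = 0.250949·3.4650 + -0.010325·18.2814 = 0.6808  (Exxon)
  w_1 = 0.250949·1.4507 + -0.010325·18.6838 = 0.1711  (Xerox)
  w_2 = 0.250949·0.4448 + -0.010325·22.5387 = -0.1211  (JPMorgan)
  w_3 = 0.250949·0.9421 + -0.010325·18.9343 = 0.0409  (Ford)
  w_4 = 0.250949·2.1923 + -0.010325·31.1739 = 0.2283  (Qualcomm)
Σw_i=1.0000  μᵀw=0.1540
σ²=wᵀΣw=λ₁·μ_p+λ₂ = 0.250949·0.154 + -0.010325 = 0.028321 ≈ 0.0283

Exxon (0.6808)


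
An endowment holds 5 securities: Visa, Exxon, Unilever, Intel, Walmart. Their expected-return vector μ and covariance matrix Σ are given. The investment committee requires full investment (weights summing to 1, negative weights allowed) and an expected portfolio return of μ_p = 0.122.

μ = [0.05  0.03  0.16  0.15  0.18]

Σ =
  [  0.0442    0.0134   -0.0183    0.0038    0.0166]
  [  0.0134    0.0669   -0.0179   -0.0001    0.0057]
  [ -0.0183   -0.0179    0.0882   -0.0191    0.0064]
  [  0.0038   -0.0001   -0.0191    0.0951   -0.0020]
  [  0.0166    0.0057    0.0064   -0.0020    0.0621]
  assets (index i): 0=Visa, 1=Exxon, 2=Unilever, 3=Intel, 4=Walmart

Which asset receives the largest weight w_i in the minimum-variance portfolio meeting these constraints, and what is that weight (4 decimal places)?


Unilever (0.2762)

p=Σ⁻¹μ = [0.8140  0.7243  2.4037  2.0795  2.4337]
q=Σ⁻¹𝟙 = [23.2491  15.6072  21.9090  14.1428  6.6533]
a=μᵀp=1.197004  b=𝟙ᵀp=8.455137  c=𝟙ᵀq=81.561490  D=ac−b²=26.140117
λ₁=(c·0.122−b)/D = (81.561490·0.122−8.455137)/26.140117 = 0.057206
λ₂=(a−b·0.122)/D = (1.197004−8.455137·0.122)/26.140117 = 0.006330
w* = 0.057206·p + 0.006330·q:
  w_0 = 0.057206·0.8140 + 0.006330·23.2491 = 0.1937  (Visa)
  w_1 = 0.057206·0.7243 + 0.006330·15.6072 = 0.1402  (Exxon)
  w_2 = 0.057206·2.4037 + 0.006330·21.9090 = 0.2762  (Unilever)
  w_3 = 0.057206·2.0795 + 0.006330·14.1428 = 0.2085  (Intel)
  w_4 = 0.057206·2.4337 + 0.006330·6.6533 = 0.1813  (Walmart)
Σw_i=1.0000  μᵀw=0.1220
σ²=wᵀΣw=λ₁·μ_p+λ₂ = 0.057206·0.122 + 0.006330 = 0.013310 ≈ 0.0133


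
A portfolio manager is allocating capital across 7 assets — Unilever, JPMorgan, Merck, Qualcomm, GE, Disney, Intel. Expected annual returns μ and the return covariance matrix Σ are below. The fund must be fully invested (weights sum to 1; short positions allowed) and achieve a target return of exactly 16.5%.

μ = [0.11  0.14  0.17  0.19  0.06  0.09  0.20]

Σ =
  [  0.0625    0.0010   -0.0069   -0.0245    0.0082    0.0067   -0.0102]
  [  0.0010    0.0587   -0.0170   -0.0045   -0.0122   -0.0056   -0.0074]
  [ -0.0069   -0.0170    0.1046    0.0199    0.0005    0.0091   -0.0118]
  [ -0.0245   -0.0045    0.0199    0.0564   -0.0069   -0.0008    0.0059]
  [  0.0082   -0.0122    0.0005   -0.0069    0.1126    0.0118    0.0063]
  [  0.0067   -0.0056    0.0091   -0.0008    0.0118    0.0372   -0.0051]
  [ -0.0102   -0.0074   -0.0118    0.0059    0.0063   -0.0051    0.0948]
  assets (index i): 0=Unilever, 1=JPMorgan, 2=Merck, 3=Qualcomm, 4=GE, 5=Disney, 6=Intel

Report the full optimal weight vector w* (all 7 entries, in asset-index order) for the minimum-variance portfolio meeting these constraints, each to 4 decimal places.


0.2061  0.1970  0.1202  0.2881  -0.0228  0.0121  0.1992

u=Σ⁻¹μ = [3.8191  3.8619  1.7741  4.5113  0.5531  2.1902  2.8432]
v=Σ⁻¹𝟙 = [26.4042  27.6426  10.2325  27.4792  8.1948  23.9494  15.8545]
a=μᵀu=2.918471  b=𝟙ᵀu=19.553048  c=𝟙ᵀv=139.757249  D=ac−b²=25.555849
λ₁=(c·0.165−b)/D = (139.757249·0.165−19.553048)/25.555849 = 0.137225
λ₂=(a−b·0.165)/D = (2.918471−19.553048·0.165)/25.555849 = -0.012043
w* = 0.137225·u + -0.012043·v:
  w_0 = 0.137225·3.8191 + -0.012043·26.4042 = 0.2061  (Unilever)
  w_1 = 0.137225·3.8619 + -0.012043·27.6426 = 0.1970  (JPMorgan)
  w_2 = 0.137225·1.7741 + -0.012043·10.2325 = 0.1202  (Merck)
  w_3 = 0.137225·4.5113 + -0.012043·27.4792 = 0.2881  (Qualcomm)
  w_4 = 0.137225·0.5531 + -0.012043·8.1948 = -0.0228  (GE)
  w_5 = 0.137225·2.1902 + -0.012043·23.9494 = 0.0121  (Disney)
  w_6 = 0.137225·2.8432 + -0.012043·15.8545 = 0.1992  (Intel)
Σw_i=1.0000  μᵀw=0.1650
σ²=wᵀΣw=λ₁·μ_p+λ₂ = 0.137225·0.165 + -0.012043 = 0.010599 ≈ 0.0106


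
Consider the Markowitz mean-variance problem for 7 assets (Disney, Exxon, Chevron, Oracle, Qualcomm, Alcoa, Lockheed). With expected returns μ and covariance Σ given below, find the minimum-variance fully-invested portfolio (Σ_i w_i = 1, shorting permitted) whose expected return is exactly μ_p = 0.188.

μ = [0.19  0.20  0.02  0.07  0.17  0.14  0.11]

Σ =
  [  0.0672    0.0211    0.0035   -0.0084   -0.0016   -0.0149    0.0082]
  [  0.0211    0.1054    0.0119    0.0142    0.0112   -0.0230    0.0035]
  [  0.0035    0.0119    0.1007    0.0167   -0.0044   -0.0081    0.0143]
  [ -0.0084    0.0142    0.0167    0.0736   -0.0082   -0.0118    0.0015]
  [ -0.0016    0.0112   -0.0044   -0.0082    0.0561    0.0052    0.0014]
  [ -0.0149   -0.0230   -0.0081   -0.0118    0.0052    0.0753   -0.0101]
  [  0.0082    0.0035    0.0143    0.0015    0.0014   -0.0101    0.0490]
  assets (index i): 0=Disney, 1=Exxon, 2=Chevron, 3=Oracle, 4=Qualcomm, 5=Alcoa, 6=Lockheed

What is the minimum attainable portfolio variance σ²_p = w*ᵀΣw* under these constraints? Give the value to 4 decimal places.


x=Σ⁻¹μ = [3.1628  1.3974  -0.3280  1.9026  2.7329  3.2882  2.2530]
y=Σ⁻¹𝟙 = [18.6089  5.1835  5.5081  18.8153  17.8580  23.4094  19.0553]
a=μᵀx=2.179801  b=𝟙ᵀx=14.408879  c=𝟙ᵀy=108.438509  D=ac−b²=28.758576
λ₁=(c·0.188−b)/D = (108.438509·0.188−14.408879)/28.758576 = 0.207853
λ₂=(a−b·0.188)/D = (2.179801−14.408879·0.188)/28.758576 = -0.018397
w* = 0.207853·x + -0.018397·y:
  w_0 = 0.207853·3.1628 + -0.018397·18.6089 = 0.3150  (Disney)
  w_1 = 0.207853·1.3974 + -0.018397·5.1835 = 0.1951  (Exxon)
  w_2 = 0.207853·-0.3280 + -0.018397·5.5081 = -0.1695  (Chevron)
  w_3 = 0.207853·1.9026 + -0.018397·18.8153 = 0.0493  (Oracle)
  w_4 = 0.207853·2.7329 + -0.018397·17.8580 = 0.2395  (Qualcomm)
  w_5 = 0.207853·3.2882 + -0.018397·23.4094 = 0.2528  (Alcoa)
  w_6 = 0.207853·2.2530 + -0.018397·19.0553 = 0.1177  (Lockheed)
Σw_i=1.0000  μᵀw=0.1880
σ²=wᵀΣw=λ₁·μ_p+λ₂ = 0.207853·0.188 + -0.018397 = 0.020680 ≈ 0.0207

0.0207


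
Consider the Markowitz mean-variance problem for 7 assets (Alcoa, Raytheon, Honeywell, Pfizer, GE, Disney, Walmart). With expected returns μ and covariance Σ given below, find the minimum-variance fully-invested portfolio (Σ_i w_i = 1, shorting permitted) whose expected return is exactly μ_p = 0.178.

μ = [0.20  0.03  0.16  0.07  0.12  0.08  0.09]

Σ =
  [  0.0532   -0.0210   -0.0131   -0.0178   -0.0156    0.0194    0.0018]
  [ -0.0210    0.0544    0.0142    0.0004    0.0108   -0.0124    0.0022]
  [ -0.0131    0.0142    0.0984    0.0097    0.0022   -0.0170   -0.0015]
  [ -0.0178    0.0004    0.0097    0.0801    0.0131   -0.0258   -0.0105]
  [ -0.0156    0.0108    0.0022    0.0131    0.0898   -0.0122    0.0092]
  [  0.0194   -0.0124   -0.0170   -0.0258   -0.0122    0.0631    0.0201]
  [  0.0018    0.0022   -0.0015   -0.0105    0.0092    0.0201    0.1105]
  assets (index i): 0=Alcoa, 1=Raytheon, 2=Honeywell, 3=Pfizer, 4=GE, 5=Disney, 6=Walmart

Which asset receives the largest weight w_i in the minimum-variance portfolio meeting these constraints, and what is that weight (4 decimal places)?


Alcoa (0.5894)

p=Σ⁻¹μ = [5.8348  2.2039  2.1086  2.1648  1.8837  1.5759  0.4664]
q=Σ⁻¹𝟙 = [37.6018  32.6698  12.0922  25.9886  12.6358  25.5292  4.7247]
a=μᵀp=2.116097  b=𝟙ᵀp=16.238245  c=𝟙ᵀq=151.241913  D=ac−b²=56.361974
λ₁=(c·0.178−b)/D = (151.241913·0.178−16.238245)/56.361974 = 0.189539
λ₂=(a−b·0.178)/D = (2.116097−16.238245·0.178)/56.361974 = -0.013738
w* = 0.189539·p + -0.013738·q:
  w_0 = 0.189539·5.8348 + -0.013738·37.6018 = 0.5894  (Alcoa)
  w_1 = 0.189539·2.2039 + -0.013738·32.6698 = -0.0311  (Raytheon)
  w_2 = 0.189539·2.1086 + -0.013738·12.0922 = 0.2335  (Honeywell)
  w_3 = 0.189539·2.1648 + -0.013738·25.9886 = 0.0533  (Pfizer)
  w_4 = 0.189539·1.8837 + -0.013738·12.6358 = 0.1834  (GE)
  w_5 = 0.189539·1.5759 + -0.013738·25.5292 = -0.0520  (Disney)
  w_6 = 0.189539·0.4664 + -0.013738·4.7247 = 0.0235  (Walmart)
Σw_i=1.0000  μᵀw=0.1780
σ²=wᵀΣw=λ₁·μ_p+λ₂ = 0.189539·0.178 + -0.013738 = 0.020000 ≈ 0.0200


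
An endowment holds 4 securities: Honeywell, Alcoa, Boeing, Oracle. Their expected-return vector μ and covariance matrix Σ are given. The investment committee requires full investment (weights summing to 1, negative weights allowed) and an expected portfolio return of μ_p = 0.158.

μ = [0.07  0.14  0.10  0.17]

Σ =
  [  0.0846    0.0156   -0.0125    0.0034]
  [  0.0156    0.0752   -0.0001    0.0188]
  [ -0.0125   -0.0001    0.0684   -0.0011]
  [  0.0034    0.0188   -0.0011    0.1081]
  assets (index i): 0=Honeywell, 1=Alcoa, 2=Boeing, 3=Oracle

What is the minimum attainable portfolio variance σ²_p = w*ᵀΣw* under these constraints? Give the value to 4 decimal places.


0.0539

p=Σ⁻¹μ = [0.7607  1.3745  1.6243  1.3262]
q=Σ⁻¹𝟙 = [12.3972  8.8762  17.0189  7.4903]
a=μᵀp=0.633563  b=𝟙ᵀp=5.085702  c=𝟙ᵀq=45.782506  D=ac−b²=3.141745
λ₁=(c·0.158−b)/D = (45.782506·0.158−5.085702)/3.141745 = 0.683676
λ₂=(a−b·0.158)/D = (0.633563−5.085702·0.158)/3.141745 = -0.054103
w* = 0.683676·p + -0.054103·q:
  w_0 = 0.683676·0.7607 + -0.054103·12.3972 = -0.1507  (Honeywell)
  w_1 = 0.683676·1.3745 + -0.054103·8.8762 = 0.4595  (Alcoa)
  w_2 = 0.683676·1.6243 + -0.054103·17.0189 = 0.1897  (Boeing)
  w_3 = 0.683676·1.3262 + -0.054103·7.4903 = 0.5014  (Oracle)
Σw_i=1.0000  μᵀw=0.1580
σ²=wᵀΣw=λ₁·μ_p+λ₂ = 0.683676·0.158 + -0.054103 = 0.053918 ≈ 0.0539


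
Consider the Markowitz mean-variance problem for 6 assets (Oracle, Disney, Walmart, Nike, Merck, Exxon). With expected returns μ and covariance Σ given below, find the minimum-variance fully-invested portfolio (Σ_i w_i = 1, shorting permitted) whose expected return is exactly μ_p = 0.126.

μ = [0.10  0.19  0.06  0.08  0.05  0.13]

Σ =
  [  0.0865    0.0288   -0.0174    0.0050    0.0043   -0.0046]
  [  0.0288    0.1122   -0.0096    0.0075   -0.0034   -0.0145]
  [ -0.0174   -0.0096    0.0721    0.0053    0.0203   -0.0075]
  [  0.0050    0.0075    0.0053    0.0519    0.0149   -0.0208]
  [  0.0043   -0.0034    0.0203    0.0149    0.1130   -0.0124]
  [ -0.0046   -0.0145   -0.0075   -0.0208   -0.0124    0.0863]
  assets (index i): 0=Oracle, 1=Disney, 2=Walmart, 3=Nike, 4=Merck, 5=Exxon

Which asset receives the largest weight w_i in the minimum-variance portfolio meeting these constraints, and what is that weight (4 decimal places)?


Exxon (0.3166)

x=Σ⁻¹μ = [0.8303  1.7872  1.3150  1.9946  0.2376  2.4801]
y=Σ⁻¹𝟙 = [11.6536  8.7894  17.0168  22.2087  5.0157  21.2377]
a=μᵀx=0.995350  b=𝟙ᵀx=8.644743  c=𝟙ᵀy=85.921943  D=ac−b²=10.790847
λ₁=(c·0.126−b)/D = (85.921943·0.126−8.644743)/10.790847 = 0.202155
λ₂=(a−b·0.126)/D = (0.995350−8.644743·0.126)/10.790847 = -0.008701
w* = 0.202155·x + -0.008701·y:
  w_0 = 0.202155·0.8303 + -0.008701·11.6536 = 0.0665  (Oracle)
  w_1 = 0.202155·1.7872 + -0.008701·8.7894 = 0.2848  (Disney)
  w_2 = 0.202155·1.3150 + -0.008701·17.0168 = 0.1178  (Walmart)
  w_3 = 0.202155·1.9946 + -0.008701·22.2087 = 0.2100  (Nike)
  w_4 = 0.202155·0.2376 + -0.008701·5.0157 = 0.0044  (Merck)
  w_5 = 0.202155·2.4801 + -0.008701·21.2377 = 0.3166  (Exxon)
Σw_i=1.0000  μᵀw=0.1260
σ²=wᵀΣw=λ₁·μ_p+λ₂ = 0.202155·0.126 + -0.008701 = 0.016771 ≈ 0.0168


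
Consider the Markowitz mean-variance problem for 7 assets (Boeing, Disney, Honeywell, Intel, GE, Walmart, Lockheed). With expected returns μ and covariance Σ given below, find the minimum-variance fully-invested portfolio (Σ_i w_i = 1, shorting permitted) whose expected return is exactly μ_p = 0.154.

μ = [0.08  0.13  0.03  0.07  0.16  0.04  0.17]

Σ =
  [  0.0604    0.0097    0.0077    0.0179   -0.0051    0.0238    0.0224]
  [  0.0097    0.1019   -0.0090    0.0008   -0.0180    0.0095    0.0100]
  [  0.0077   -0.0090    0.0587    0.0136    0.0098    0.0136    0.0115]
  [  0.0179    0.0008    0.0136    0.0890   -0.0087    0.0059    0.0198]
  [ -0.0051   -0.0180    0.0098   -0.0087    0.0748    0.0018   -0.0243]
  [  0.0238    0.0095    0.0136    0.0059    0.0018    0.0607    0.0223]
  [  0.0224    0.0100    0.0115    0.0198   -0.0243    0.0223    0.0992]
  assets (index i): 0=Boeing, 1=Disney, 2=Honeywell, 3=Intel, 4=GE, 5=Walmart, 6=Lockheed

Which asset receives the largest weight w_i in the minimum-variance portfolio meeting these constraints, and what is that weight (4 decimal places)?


GE (0.4327)

x=Σ⁻¹μ = [0.6785  1.6375  -0.3057  0.5515  3.4678  -0.8160  2.3537]
y=Σ⁻¹𝟙 = [7.6896  11.9928  10.2115  7.7713  18.7739  5.0973  7.8534]
a=μᵀx=1.218930  b=𝟙ᵀx=7.567366  c=𝟙ᵀy=69.389807  D=ac−b²=27.316285
λ₁=(c·0.154−b)/D = (69.389807·0.154−7.567366)/27.316285 = 0.114169
λ₂=(a−b·0.154)/D = (1.218930−7.567366·0.154)/27.316285 = 0.001961
w* = 0.114169·x + 0.001961·y:
  w_0 = 0.114169·0.6785 + 0.001961·7.6896 = 0.0925  (Boeing)
  w_1 = 0.114169·1.6375 + 0.001961·11.9928 = 0.2105  (Disney)
  w_2 = 0.114169·-0.3057 + 0.001961·10.2115 = -0.0149  (Honeywell)
  w_3 = 0.114169·0.5515 + 0.001961·7.7713 = 0.0782  (Intel)
  w_4 = 0.114169·3.4678 + 0.001961·18.7739 = 0.4327  (GE)
  w_5 = 0.114169·-0.8160 + 0.001961·5.0973 = -0.0832  (Walmart)
  w_6 = 0.114169·2.3537 + 0.001961·7.8534 = 0.2841  (Lockheed)
Σw_i=1.0000  μᵀw=0.1540
σ²=wᵀΣw=λ₁·μ_p+λ₂ = 0.114169·0.154 + 0.001961 = 0.019543 ≈ 0.0195


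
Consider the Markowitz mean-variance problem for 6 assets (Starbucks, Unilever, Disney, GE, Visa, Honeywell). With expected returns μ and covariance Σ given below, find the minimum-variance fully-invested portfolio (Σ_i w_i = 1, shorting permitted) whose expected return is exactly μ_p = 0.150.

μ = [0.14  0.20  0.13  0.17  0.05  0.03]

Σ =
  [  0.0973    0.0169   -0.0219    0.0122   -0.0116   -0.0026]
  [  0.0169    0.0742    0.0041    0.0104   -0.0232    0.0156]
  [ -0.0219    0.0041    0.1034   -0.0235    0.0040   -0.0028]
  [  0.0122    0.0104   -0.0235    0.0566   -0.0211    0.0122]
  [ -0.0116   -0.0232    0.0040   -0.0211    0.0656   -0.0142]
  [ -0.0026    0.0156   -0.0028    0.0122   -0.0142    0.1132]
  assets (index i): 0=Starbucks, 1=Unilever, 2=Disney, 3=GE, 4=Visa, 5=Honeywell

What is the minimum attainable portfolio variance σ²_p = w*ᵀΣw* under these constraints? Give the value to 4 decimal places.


g=Σ⁻¹μ = [1.3213  2.6682  2.3042  4.3946  3.1934  -0.0884]
h=Σ⁻¹𝟙 = [12.1440  13.9924  17.5005  30.1463  32.8056  8.4836]
a=μᵀg=1.922283  b=𝟙ᵀg=13.793374  c=𝟙ᵀh=115.072487  D=ac−b²=30.944718
λ₁=(c·0.150−b)/D = (115.072487·0.150−13.793374)/30.944718 = 0.112055
λ₂=(a−b·0.150)/D = (1.922283−13.793374·0.150)/30.944718 = -0.004741
w* = 0.112055·g + -0.004741·h:
  w_0 = 0.112055·1.3213 + -0.004741·12.1440 = 0.0905  (Starbucks)
  w_1 = 0.112055·2.6682 + -0.004741·13.9924 = 0.2326  (Unilever)
  w_2 = 0.112055·2.3042 + -0.004741·17.5005 = 0.1752  (Disney)
  w_3 = 0.112055·4.3946 + -0.004741·30.1463 = 0.3495  (GE)
  w_4 = 0.112055·3.1934 + -0.004741·32.8056 = 0.2023  (Visa)
  w_5 = 0.112055·-0.0884 + -0.004741·8.4836 = -0.0501  (Honeywell)
Σw_i=1.0000  μᵀw=0.1500
σ²=wᵀΣw=λ₁·μ_p+λ₂ = 0.112055·0.150 + -0.004741 = 0.012067 ≈ 0.0121

0.0121


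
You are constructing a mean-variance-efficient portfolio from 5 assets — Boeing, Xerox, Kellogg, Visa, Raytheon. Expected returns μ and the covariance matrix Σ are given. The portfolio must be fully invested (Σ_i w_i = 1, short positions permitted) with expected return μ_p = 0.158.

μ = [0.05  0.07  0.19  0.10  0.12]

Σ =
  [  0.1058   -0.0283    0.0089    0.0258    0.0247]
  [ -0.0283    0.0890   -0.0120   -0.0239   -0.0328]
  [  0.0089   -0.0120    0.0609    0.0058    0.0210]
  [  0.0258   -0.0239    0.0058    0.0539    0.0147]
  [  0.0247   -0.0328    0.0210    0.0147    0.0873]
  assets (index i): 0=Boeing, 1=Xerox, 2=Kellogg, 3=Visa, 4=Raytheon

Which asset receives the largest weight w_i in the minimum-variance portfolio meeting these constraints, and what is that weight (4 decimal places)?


Kellogg (0.6077)

g=Σ⁻¹μ = [0.0140  2.1897  2.9565  2.1981  1.1120]
h=Σ⁻¹𝟙 = [7.0024  25.6587  14.2334  21.7674  12.0248]
a=μᵀg=1.068964  b=𝟙ᵀg=8.470279  c=𝟙ᵀh=80.686601  D=ac−b²=14.505467
λ₁=(c·0.158−b)/D = (80.686601·0.158−8.470279)/14.505467 = 0.294937
λ₂=(a−b·0.158)/D = (1.068964−8.470279·0.158)/14.505467 = -0.018568
w* = 0.294937·g + -0.018568·h:
  w_0 = 0.294937·0.0140 + -0.018568·7.0024 = -0.1259  (Boeing)
  w_1 = 0.294937·2.1897 + -0.018568·25.6587 = 0.1694  (Xerox)
  w_2 = 0.294937·2.9565 + -0.018568·14.2334 = 0.6077  (Kellogg)
  w_3 = 0.294937·2.1981 + -0.018568·21.7674 = 0.2441  (Visa)
  w_4 = 0.294937·1.1120 + -0.018568·12.0248 = 0.1047  (Raytheon)
Σw_i=1.0000  μᵀw=0.1580
σ²=wᵀΣw=λ₁·μ_p+λ₂ = 0.294937·0.158 + -0.018568 = 0.028032 ≈ 0.0280


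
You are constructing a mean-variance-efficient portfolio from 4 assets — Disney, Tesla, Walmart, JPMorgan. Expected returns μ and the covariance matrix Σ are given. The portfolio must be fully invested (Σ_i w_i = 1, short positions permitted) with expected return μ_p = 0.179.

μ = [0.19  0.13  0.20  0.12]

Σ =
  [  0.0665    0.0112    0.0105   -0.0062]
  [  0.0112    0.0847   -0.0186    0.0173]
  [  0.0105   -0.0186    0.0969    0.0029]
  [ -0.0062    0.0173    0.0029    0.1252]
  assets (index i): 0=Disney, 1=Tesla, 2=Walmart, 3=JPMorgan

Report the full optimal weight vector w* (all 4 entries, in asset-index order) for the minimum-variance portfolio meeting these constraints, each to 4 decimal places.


0.4136  0.1635  0.3551  0.0678

x=Σ⁻¹μ = [2.3510  1.5126  2.0751  0.8178]
y=Σ⁻¹𝟙 = [12.0447  11.2384  10.9692  6.7767]
a=μᵀx=1.156484  b=𝟙ᵀx=6.756509  c=𝟙ᵀy=41.028885  D=ac−b²=1.798854
λ₁=(c·0.179−b)/D = (41.028885·0.179−6.756509)/1.798854 = 0.326687
λ₂=(a−b·0.179)/D = (1.156484−6.756509·0.179)/1.798854 = -0.029425
w* = 0.326687·x + -0.029425·y:
  w_0 = 0.326687·2.3510 + -0.029425·12.0447 = 0.4136  (Disney)
  w_1 = 0.326687·1.5126 + -0.029425·11.2384 = 0.1635  (Tesla)
  w_2 = 0.326687·2.0751 + -0.029425·10.9692 = 0.3551  (Walmart)
  w_3 = 0.326687·0.8178 + -0.029425·6.7767 = 0.0678  (JPMorgan)
Σw_i=1.0000  μᵀw=0.1790
σ²=wᵀΣw=λ₁·μ_p+λ₂ = 0.326687·0.179 + -0.029425 = 0.029052 ≈ 0.0291


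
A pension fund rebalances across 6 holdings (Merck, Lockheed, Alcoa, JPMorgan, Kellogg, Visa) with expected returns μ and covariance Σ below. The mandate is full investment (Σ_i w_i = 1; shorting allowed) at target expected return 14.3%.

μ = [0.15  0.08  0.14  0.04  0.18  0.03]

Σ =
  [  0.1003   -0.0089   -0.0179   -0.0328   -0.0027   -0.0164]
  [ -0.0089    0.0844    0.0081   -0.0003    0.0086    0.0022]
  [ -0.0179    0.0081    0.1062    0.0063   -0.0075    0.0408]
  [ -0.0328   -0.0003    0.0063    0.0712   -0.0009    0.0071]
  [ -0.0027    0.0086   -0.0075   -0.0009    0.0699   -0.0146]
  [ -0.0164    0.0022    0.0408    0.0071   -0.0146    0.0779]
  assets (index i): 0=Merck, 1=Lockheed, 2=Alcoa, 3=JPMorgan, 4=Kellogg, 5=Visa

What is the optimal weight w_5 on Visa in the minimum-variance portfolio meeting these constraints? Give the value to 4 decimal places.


-0.0160

u=Σ⁻¹μ = [2.5157  0.7595  1.6262  1.5729  2.8645  0.4351]
v=Σ⁻¹𝟙 = [22.4879  11.4622  6.4249  22.5970  17.9157  15.1807]
a=μᵀu=1.257352  b=𝟙ᵀu=9.773765  c=𝟙ᵀv=96.068361  D=ac−b²=25.265306
λ₁=(c·0.143−b)/D = (96.068361·0.143−9.773765)/25.265306 = 0.156895
λ₂=(a−b·0.143)/D = (1.257352−9.773765·0.143)/25.265306 = -0.005553
w* = 0.156895·u + -0.005553·v:
  w_0 = 0.156895·2.5157 + -0.005553·22.4879 = 0.2698  (Merck)
  w_1 = 0.156895·0.7595 + -0.005553·11.4622 = 0.0555  (Lockheed)
  w_2 = 0.156895·1.6262 + -0.005553·6.4249 = 0.2195  (Alcoa)
  w_3 = 0.156895·1.5729 + -0.005553·22.5970 = 0.1213  (JPMorgan)
  w_4 = 0.156895·2.8645 + -0.005553·17.9157 = 0.3499  (Kellogg)
  w_5 = 0.156895·0.4351 + -0.005553·15.1807 = -0.0160  (Visa)
Σw_i=1.0000  μᵀw=0.1430
σ²=wᵀΣw=λ₁·μ_p+λ₂ = 0.156895·0.143 + -0.005553 = 0.016883 ≈ 0.0169
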